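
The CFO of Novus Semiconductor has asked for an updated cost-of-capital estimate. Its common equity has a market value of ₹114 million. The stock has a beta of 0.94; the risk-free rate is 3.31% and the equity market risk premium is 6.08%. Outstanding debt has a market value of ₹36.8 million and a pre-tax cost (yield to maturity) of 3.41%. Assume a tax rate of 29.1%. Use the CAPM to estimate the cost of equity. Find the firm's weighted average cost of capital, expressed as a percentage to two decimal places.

7.41%

Cost of equity via CAPM: Re = 3.31% + 0.94 × 6.08% = 9.0252%.
Total capital V = 114 + 36.8 = 150.8.
Equity: weight = 114/150.8 = 0.7560; cost = 9.0252%.
Debt: weight = 36.8/150.8 = 0.2440; after-tax cost = 3.41% × (1 − 29.1%) = 2.4177%.
WACC = 0.7560 × 9.0252% + 0.2440 × 2.4177% = 7.4128%.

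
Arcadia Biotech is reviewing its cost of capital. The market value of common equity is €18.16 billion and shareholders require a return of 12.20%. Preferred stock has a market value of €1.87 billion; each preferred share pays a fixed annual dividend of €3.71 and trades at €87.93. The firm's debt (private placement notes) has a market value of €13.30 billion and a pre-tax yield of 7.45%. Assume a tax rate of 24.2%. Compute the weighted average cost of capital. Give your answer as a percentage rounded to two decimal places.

Cost of preferred: Rp = 3.71 / 87.93 = 4.2193%.
Total capital V = 18.16 + 1.87 + 13.3 = 33.33.
Equity: weight = 18.16/33.33 = 0.5449; cost = 12.2%.
Preferred: weight = 1.87/33.33 = 0.0561; cost = 4.2193%.
Private placement notes: weight = 13.3/33.33 = 0.3990; after-tax cost = 7.45% × (1 − 24.2%) = 5.6471%.
WACC = 0.5449 × 12.2000% + 0.0561 × 4.2193% + 0.3990 × 5.6471% = 9.1374%.

9.14%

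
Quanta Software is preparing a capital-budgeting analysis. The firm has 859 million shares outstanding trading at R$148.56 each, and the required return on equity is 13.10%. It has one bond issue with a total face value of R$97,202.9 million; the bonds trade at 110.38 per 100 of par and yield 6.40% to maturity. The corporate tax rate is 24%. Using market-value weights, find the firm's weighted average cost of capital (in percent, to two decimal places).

9.34%

Market value of equity E = 148.56 × 859m = 127613.04m. Market value of debt D = 97202.9m × 110.38/100 = 107292.56102m.
Total capital V = 127613.04 + 107292.56102 = 234905.60102.
Equity: weight = 127613.04/234905.60102 = 0.5433; cost = 13.1%.
Bonds outstanding: weight = 107292.56102/234905.60102 = 0.4567; after-tax cost = 6.4% × (1 − 24%) = 4.8640%.
WACC = 0.5433 × 13.1000% + 0.4567 × 4.8640% = 9.3382%.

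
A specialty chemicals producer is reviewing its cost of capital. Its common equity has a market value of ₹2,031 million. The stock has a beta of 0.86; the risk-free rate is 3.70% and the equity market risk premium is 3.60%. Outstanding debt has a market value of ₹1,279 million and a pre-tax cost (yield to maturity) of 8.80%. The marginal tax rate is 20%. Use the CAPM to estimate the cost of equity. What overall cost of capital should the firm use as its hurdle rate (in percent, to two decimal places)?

Cost of equity via CAPM: Re = 3.7% + 0.86 × 3.6% = 6.7960%.
Total capital V = 2031 + 1279 = 3310.
Equity: weight = 2031/3310 = 0.6136; cost = 6.796%.
Debt: weight = 1279/3310 = 0.3864; after-tax cost = 8.8% × (1 − 20%) = 7.0400%.
WACC = 0.6136 × 6.7960% + 0.3864 × 7.0400% = 6.8903%.

6.89%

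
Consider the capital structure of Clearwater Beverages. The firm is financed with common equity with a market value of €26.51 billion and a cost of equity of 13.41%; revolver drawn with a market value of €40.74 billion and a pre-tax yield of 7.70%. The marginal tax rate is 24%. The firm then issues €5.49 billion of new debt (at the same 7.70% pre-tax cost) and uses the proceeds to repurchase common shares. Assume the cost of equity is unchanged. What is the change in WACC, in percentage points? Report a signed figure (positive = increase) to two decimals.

-0.62 pp

Current WACC:
Total capital V = 26.51 + 40.74 = 67.25.
Equity: weight = 26.51/67.25 = 0.3942; cost = 13.41%.
Revolver drawn: weight = 40.74/67.25 = 0.6058; after-tax cost = 7.7% × (1 − 24%) = 5.8520%.
WACC = 0.3942 × 13.4100% + 0.6058 × 5.8520% = 8.8314%.
After the change:
Total capital V = 21.02 + 46.23 = 67.25.
Equity: weight = 21.02/67.25 = 0.3126; cost = 13.41%.
Revolver drawn: weight = 46.23/67.25 = 0.6874; after-tax cost = 7.7% × (1 − 24%) = 5.8520%.
WACC = 0.3126 × 13.4100% + 0.6874 × 5.8520% = 8.2144%.
Change in WACC = 8.2144% − 8.8314% = -0.6170 pp.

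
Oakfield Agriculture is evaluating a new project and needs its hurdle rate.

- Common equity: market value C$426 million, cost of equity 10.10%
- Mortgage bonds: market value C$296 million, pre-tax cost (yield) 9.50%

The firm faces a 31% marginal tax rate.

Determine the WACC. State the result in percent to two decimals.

Total capital V = 426 + 296 = 722.
Equity: weight = 426/722 = 0.5900; cost = 10.1%.
Mortgage bonds: weight = 296/722 = 0.4100; after-tax cost = 9.5% × (1 − 31%) = 6.5550%.
WACC = 0.5900 × 10.1000% + 0.4100 × 6.5550% = 8.6466%.

8.65%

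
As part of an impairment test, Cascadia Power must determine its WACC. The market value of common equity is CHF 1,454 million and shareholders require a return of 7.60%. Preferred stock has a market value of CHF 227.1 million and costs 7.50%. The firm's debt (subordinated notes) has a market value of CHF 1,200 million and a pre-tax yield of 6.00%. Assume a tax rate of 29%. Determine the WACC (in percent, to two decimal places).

Total capital V = 1454 + 227.1 + 1200 = 2881.1.
Equity: weight = 1454/2881.1 = 0.5047; cost = 7.6%.
Preferred: weight = 227.1/2881.1 = 0.0788; cost = 7.5%.
Subordinated notes: weight = 1200/2881.1 = 0.4165; after-tax cost = 6% × (1 − 29%) = 4.2600%.
WACC = 0.5047 × 7.6000% + 0.0788 × 7.5000% + 0.4165 × 4.2600% = 6.2010%.

6.20%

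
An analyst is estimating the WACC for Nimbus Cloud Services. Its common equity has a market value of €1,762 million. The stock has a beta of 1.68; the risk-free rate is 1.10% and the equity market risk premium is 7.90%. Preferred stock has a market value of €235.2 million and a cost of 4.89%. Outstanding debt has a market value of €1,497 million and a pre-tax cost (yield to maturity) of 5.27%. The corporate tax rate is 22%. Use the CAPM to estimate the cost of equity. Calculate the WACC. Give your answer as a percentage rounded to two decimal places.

9.34%

Cost of equity via CAPM: Re = 1.1% + 1.68 × 7.9% = 14.3720%.
Total capital V = 1762 + 235.2 + 1497 = 3494.2.
Equity: weight = 1762/3494.2 = 0.5043; cost = 14.372%.
Preferred: weight = 235.2/3494.2 = 0.0673; cost = 4.89%.
Debt: weight = 1497/3494.2 = 0.4284; after-tax cost = 5.27% × (1 − 22%) = 4.1106%.
WACC = 0.5043 × 14.3720% + 0.0673 × 4.8900% + 0.4284 × 4.1106% = 9.3375%.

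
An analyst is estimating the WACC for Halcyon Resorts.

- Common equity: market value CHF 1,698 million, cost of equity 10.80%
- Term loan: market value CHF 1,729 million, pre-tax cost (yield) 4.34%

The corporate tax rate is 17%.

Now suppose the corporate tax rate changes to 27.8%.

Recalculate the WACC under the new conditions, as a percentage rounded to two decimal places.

6.93%

After the change:
Total capital V = 1698 + 1729 = 3427.
Equity: weight = 1698/3427 = 0.4955; cost = 10.8%.
Term loan: weight = 1729/3427 = 0.5045; after-tax cost = 4.34% × (1 − 27.8%) = 3.1335%.
WACC = 0.4955 × 10.8000% + 0.5045 × 3.1335% = 6.9321%.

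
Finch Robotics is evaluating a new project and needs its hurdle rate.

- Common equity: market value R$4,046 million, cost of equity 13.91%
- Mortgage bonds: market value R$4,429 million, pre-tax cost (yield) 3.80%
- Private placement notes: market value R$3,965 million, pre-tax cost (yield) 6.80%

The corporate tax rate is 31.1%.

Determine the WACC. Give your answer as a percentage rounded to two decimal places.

6.95%

Total capital V = 4046 + 4429 + 3965 = 12440.
Equity: weight = 4046/12440 = 0.3252; cost = 13.91%.
Mortgage bonds: weight = 4429/12440 = 0.3560; after-tax cost = 3.8% × (1 − 31.1%) = 2.6182%.
Private placement notes: weight = 3965/12440 = 0.3187; after-tax cost = 6.8% × (1 − 31.1%) = 4.6852%.
WACC = 0.3252 × 13.9100% + 0.3560 × 2.6182% + 0.3187 × 4.6852% = 6.9496%.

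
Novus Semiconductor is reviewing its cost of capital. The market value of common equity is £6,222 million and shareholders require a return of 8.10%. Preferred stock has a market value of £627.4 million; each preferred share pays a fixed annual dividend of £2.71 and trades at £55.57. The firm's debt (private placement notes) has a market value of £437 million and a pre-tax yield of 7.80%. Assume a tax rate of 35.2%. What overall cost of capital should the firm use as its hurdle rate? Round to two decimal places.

Cost of preferred: Rp = 2.71 / 55.57 = 4.8767%.
Total capital V = 6222 + 627.4 + 437 = 7286.4.
Equity: weight = 6222/7286.4 = 0.8539; cost = 8.1%.
Preferred: weight = 627.4/7286.4 = 0.0861; cost = 4.8767%.
Private placement notes: weight = 437/7286.4 = 0.0600; after-tax cost = 7.8% × (1 − 35.2%) = 5.0544%.
WACC = 0.8539 × 8.1000% + 0.0861 × 4.8767% + 0.0600 × 5.0544% = 7.6398%.

7.64%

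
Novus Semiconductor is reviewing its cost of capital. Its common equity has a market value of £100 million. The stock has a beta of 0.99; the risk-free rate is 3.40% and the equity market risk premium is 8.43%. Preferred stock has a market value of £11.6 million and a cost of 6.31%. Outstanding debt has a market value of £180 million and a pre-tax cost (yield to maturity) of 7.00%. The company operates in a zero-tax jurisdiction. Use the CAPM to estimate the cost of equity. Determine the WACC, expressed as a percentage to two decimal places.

8.60%

Cost of equity via CAPM: Re = 3.4% + 0.99 × 8.43% = 11.7457%.
Total capital V = 100 + 11.6 + 180 = 291.6.
Equity: weight = 100/291.6 = 0.3429; cost = 11.7457%.
Preferred: weight = 11.6/291.6 = 0.0398; cost = 6.31%.
Debt: weight = 180/291.6 = 0.6173; after-tax cost = 7% × (1 − 0%) = 7.0000%.
WACC = 0.3429 × 11.7457% + 0.0398 × 6.3100% + 0.6173 × 7.0000% = 8.6000%.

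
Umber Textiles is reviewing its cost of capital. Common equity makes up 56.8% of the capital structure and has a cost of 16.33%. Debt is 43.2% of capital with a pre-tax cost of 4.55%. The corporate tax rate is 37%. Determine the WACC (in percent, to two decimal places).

After-tax cost of debt = 4.55% × (1 − 37%) = 2.8665%.
WACC = 0.568 × 16.3300% + 0.432 × 2.8665% = 10.5138%.

10.51%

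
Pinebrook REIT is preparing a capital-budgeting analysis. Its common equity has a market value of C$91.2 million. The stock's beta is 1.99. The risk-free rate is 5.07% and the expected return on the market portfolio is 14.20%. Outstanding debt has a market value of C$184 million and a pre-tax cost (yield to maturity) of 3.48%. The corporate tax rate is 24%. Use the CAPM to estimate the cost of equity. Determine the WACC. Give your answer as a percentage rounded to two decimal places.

9.47%

Market risk premium = 14.2% − 5.07% = 9.13%.
Cost of equity via CAPM: Re = 5.07% + 1.99 × 9.13% = 23.2387%.
Total capital V = 91.2 + 184 = 275.2.
Equity: weight = 91.2/275.2 = 0.3314; cost = 23.2387%.
Debt: weight = 184/275.2 = 0.6686; after-tax cost = 3.48% × (1 − 24%) = 2.6448%.
WACC = 0.3314 × 23.2387% + 0.6686 × 2.6448% = 9.4695%.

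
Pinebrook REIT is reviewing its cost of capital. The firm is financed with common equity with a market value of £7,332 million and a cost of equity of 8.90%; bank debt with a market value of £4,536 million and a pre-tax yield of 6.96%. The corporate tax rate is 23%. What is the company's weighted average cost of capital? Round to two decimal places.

7.55%

Total capital V = 7332 + 4536 = 11868.
Equity: weight = 7332/11868 = 0.6178; cost = 8.9%.
Bank debt: weight = 4536/11868 = 0.3822; after-tax cost = 6.96% × (1 − 23%) = 5.3592%.
WACC = 0.6178 × 8.9000% + 0.3822 × 5.3592% = 7.5467%.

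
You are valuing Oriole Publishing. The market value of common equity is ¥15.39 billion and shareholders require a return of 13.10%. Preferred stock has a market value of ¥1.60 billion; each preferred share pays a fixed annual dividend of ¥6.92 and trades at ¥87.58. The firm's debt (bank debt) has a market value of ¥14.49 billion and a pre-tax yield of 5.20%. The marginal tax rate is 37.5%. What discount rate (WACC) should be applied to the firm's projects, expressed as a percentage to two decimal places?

Cost of preferred: Rp = 6.92 / 87.58 = 7.9013%.
Total capital V = 15.39 + 1.6 + 14.49 = 31.48.
Equity: weight = 15.39/31.48 = 0.4889; cost = 13.1%.
Preferred: weight = 1.6/31.48 = 0.0508; cost = 7.9013%.
Bank debt: weight = 14.49/31.48 = 0.4603; after-tax cost = 5.2% × (1 − 37.5%) = 3.2500%.
WACC = 0.4889 × 13.1000% + 0.0508 × 7.9013% + 0.4603 × 3.2500% = 8.3019%.

8.30%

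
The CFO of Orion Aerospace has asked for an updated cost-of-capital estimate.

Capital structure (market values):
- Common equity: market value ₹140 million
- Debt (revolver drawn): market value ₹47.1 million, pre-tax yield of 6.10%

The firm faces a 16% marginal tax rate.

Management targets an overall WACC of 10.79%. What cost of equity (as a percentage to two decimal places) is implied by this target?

12.70%

Total capital V = 140 + 47.1 = 187.1.
Equity weight = 140/187.1 = 0.7483.
Revolver drawn weight = 47.1/187.1 = 0.2517.
Debt contribution = 0.2517 × 6.1% × (1 − 16%) = 1.2899%.
Required equity contribution = 10.79% − 1.2899% = 9.5001%.
Re = 9.5001% / 0.7483 = 12.6962%.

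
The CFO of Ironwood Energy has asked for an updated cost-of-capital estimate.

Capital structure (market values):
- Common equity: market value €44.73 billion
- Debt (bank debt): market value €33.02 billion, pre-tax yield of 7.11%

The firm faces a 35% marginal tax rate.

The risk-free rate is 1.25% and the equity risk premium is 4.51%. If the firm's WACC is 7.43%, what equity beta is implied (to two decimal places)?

1.83

Total capital V = 44.73 + 33.02 = 77.75.
Equity weight = 44.73/77.75 = 0.5753.
Bank debt weight = 33.02/77.75 = 0.4247.
Debt contribution = 0.4247 × 7.11% × (1 − 35%) = 1.9627%.
Required equity contribution = 7.43% − 1.9627% = 5.4673%  ⇒  Re = 9.5033%.
CAPM: 9.5033% = 1.25% + β × 4.51%  ⇒  β = 1.8300.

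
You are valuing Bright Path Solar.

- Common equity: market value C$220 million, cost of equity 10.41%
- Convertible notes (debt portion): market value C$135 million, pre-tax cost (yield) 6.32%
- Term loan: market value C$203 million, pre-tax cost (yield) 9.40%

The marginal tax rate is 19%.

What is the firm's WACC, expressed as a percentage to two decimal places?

8.11%

Total capital V = 220 + 135 + 203 = 558.
Equity: weight = 220/558 = 0.3943; cost = 10.41%.
Convertible notes (debt portion): weight = 135/558 = 0.2419; after-tax cost = 6.32% × (1 − 19%) = 5.1192%.
Term loan: weight = 203/558 = 0.3638; after-tax cost = 9.4% × (1 − 19%) = 7.6140%.
WACC = 0.3943 × 10.4100% + 0.2419 × 5.1192% + 0.3638 × 7.6140% = 8.1128%.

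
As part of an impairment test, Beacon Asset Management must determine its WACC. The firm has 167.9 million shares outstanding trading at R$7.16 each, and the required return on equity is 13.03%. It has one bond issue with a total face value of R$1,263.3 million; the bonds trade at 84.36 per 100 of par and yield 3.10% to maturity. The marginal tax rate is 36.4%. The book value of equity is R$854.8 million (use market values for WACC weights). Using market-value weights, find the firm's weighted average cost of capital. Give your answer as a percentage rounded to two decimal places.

Market value of equity E = 7.16 × 167.9m = 1202.164m. Market value of debt D = 1263.3m × 84.36/100 = 1065.71988m.
Total capital V = 1202.164 + 1065.71988 = 2267.88388.
Equity: weight = 1202.164/2267.88388 = 0.5301; cost = 13.03%.
Bonds outstanding: weight = 1065.71988/2267.88388 = 0.4699; after-tax cost = 3.1% × (1 − 36.4%) = 1.9716%.
WACC = 0.5301 × 13.0300% + 0.4699 × 1.9716% = 7.8335%.

7.83%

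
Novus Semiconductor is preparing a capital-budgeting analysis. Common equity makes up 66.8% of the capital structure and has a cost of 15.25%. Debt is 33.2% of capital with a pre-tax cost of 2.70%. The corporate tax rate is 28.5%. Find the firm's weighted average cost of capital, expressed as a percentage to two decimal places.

10.83%

After-tax cost of debt = 2.7% × (1 − 28.5%) = 1.9305%.
WACC = 0.668 × 15.2500% + 0.332 × 1.9305% = 10.8279%.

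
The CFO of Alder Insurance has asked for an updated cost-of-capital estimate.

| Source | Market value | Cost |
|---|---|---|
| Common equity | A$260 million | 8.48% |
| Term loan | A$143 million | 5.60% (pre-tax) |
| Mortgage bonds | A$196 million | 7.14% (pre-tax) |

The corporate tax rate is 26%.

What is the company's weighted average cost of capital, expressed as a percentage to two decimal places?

Total capital V = 260 + 143 + 196 = 599.
Equity: weight = 260/599 = 0.4341; cost = 8.48%.
Term loan: weight = 143/599 = 0.2387; after-tax cost = 5.6% × (1 − 26%) = 4.1440%.
Mortgage bonds: weight = 196/599 = 0.3272; after-tax cost = 7.14% × (1 − 26%) = 5.2836%.
WACC = 0.4341 × 8.4800% + 0.2387 × 4.1440% + 0.3272 × 5.2836% = 6.3990%.

6.40%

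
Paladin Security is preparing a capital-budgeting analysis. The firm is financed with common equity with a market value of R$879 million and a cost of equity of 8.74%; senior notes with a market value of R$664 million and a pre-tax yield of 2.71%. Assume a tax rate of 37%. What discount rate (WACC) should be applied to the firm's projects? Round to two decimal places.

5.71%

Total capital V = 879 + 664 = 1543.
Equity: weight = 879/1543 = 0.5697; cost = 8.74%.
Senior notes: weight = 664/1543 = 0.4303; after-tax cost = 2.71% × (1 − 37%) = 1.7073%.
WACC = 0.5697 × 8.7400% + 0.4303 × 1.7073% = 5.7136%.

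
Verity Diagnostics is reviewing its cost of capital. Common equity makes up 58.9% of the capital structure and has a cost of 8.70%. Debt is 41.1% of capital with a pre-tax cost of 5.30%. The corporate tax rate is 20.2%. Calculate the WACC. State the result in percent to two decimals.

After-tax cost of debt = 5.3% × (1 − 20.2%) = 4.2294%.
WACC = 0.589 × 8.7000% + 0.411 × 4.2294% = 6.8626%.

6.86%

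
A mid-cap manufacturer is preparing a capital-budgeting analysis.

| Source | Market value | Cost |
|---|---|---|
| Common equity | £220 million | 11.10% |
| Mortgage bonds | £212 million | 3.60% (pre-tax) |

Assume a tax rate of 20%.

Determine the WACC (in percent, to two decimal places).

7.07%

Total capital V = 220 + 212 = 432.
Equity: weight = 220/432 = 0.5093; cost = 11.1%.
Mortgage bonds: weight = 212/432 = 0.4907; after-tax cost = 3.6% × (1 − 20%) = 2.8800%.
WACC = 0.5093 × 11.1000% + 0.4907 × 2.8800% = 7.0661%.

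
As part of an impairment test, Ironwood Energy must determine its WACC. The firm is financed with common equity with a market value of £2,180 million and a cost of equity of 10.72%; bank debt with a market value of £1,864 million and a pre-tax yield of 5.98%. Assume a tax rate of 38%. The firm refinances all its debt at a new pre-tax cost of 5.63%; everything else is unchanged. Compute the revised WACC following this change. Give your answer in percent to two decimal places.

After the change:
Total capital V = 2180 + 1864 = 4044.
Equity: weight = 2180/4044 = 0.5391; cost = 10.72%.
Bank debt: weight = 1864/4044 = 0.4609; after-tax cost = 5.63% × (1 − 38%) = 3.4906%.
WACC = 0.5391 × 10.7200% + 0.4609 × 3.4906% = 7.3878%.

7.39%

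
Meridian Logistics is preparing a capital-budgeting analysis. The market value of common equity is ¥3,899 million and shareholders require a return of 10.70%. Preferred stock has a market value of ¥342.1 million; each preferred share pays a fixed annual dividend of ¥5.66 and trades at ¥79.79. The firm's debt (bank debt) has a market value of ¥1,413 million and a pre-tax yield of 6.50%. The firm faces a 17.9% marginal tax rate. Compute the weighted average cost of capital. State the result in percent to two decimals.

Cost of preferred: Rp = 5.66 / 79.79 = 7.0936%.
Total capital V = 3899 + 342.1 + 1413 = 5654.1.
Equity: weight = 3899/5654.1 = 0.6896; cost = 10.7%.
Preferred: weight = 342.1/5654.1 = 0.0605; cost = 7.0936%.
Bank debt: weight = 1413/5654.1 = 0.2499; after-tax cost = 6.5% × (1 − 17.9%) = 5.3365%.
WACC = 0.6896 × 10.7000% + 0.0605 × 7.0936% + 0.2499 × 5.3365% = 9.1414%.

9.14%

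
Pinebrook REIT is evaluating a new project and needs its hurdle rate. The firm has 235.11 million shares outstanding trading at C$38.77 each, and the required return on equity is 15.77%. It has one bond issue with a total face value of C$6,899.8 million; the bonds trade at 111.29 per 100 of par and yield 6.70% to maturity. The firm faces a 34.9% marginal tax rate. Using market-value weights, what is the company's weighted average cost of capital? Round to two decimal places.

10.55%

Market value of equity E = 38.77 × 235.11m = 9115.2147m. Market value of debt D = 6899.8m × 111.29/100 = 7678.78742m.
Total capital V = 9115.2147 + 7678.78742 = 16794.00212.
Equity: weight = 9115.2147/16794.00212 = 0.5428; cost = 15.77%.
Bonds outstanding: weight = 7678.78742/16794.00212 = 0.4572; after-tax cost = 6.7% × (1 − 34.9%) = 4.3617%.
WACC = 0.5428 × 15.7700% + 0.4572 × 4.3617% = 10.5537%.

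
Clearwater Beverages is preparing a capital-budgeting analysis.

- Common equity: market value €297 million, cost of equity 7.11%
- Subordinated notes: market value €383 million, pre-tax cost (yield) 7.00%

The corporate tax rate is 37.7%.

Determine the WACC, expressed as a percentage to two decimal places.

Total capital V = 297 + 383 = 680.
Equity: weight = 297/680 = 0.4368; cost = 7.11%.
Subordinated notes: weight = 383/680 = 0.5632; after-tax cost = 7% × (1 − 37.7%) = 4.3610%.
WACC = 0.4368 × 7.1100% + 0.5632 × 4.3610% = 5.5617%.

5.56%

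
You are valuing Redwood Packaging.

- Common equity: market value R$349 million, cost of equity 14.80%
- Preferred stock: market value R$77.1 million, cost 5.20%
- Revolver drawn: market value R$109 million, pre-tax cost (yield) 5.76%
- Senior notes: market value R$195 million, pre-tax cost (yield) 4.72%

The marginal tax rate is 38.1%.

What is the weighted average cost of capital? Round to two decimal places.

8.94%

Total capital V = 349 + 77.1 + 109 + 195 = 730.1.
Equity: weight = 349/730.1 = 0.4780; cost = 14.8%.
Preferred: weight = 77.1/730.1 = 0.1056; cost = 5.2%.
Revolver drawn: weight = 109/730.1 = 0.1493; after-tax cost = 5.76% × (1 − 38.1%) = 3.5654%.
Senior notes: weight = 195/730.1 = 0.2671; after-tax cost = 4.72% × (1 − 38.1%) = 2.9217%.
WACC = 0.4780 × 14.8000% + 0.1056 × 5.2000% + 0.1493 × 3.5654% + 0.2671 × 2.9217% = 8.9364%.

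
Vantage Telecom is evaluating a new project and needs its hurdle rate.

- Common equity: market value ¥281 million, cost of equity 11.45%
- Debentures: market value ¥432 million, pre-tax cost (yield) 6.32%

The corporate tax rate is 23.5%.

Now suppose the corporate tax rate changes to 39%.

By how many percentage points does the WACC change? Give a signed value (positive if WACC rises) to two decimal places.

Current WACC:
Total capital V = 281 + 432 = 713.
Equity: weight = 281/713 = 0.3941; cost = 11.45%.
Debentures: weight = 432/713 = 0.6059; after-tax cost = 6.32% × (1 − 23.5%) = 4.8348%.
WACC = 0.3941 × 11.4500% + 0.6059 × 4.8348% = 7.4419%.
After the change:
Total capital V = 281 + 432 = 713.
Equity: weight = 281/713 = 0.3941; cost = 11.45%.
Debentures: weight = 432/713 = 0.6059; after-tax cost = 6.32% × (1 − 39%) = 3.8552%.
WACC = 0.3941 × 11.4500% + 0.6059 × 3.8552% = 6.8484%.
Change in WACC = 6.8484% − 7.4419% = -0.5935 pp.

-0.59 pp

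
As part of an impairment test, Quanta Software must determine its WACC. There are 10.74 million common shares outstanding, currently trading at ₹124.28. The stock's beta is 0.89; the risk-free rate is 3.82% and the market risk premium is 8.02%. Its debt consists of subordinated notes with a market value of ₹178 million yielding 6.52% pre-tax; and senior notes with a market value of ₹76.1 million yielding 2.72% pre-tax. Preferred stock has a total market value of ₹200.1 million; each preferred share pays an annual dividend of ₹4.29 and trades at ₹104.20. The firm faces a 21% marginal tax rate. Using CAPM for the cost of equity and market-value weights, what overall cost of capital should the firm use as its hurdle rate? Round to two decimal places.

9.24%

Cost of equity via CAPM: Re = 3.82% + 0.89 × 8.02% = 10.9578%.
Cost of preferred: Rp = 4.29 / 104.2 = 4.1171%.
Market value of equity E = 124.28 × 10.74m = 1334.7672m.
Total capital V = 1334.7672 + 200.1 + 178 + 76.1 = 1788.9672.
Equity: weight = 1334.7672/1788.9672 = 0.7461; cost = 10.9578%.
Preferred: weight = 200.1/1788.9672 = 0.1119; cost = 4.1171%.
Subordinated notes: weight = 178/1788.9672 = 0.0995; after-tax cost = 6.52% × (1 − 21%) = 5.1508%.
Senior notes: weight = 76.1/1788.9672 = 0.0425; after-tax cost = 2.72% × (1 − 21%) = 2.1488%.
WACC = 0.7461 × 10.9578% + 0.1119 × 4.1171% + 0.0995 × 5.1508% + 0.0425 × 2.1488% = 9.2401%.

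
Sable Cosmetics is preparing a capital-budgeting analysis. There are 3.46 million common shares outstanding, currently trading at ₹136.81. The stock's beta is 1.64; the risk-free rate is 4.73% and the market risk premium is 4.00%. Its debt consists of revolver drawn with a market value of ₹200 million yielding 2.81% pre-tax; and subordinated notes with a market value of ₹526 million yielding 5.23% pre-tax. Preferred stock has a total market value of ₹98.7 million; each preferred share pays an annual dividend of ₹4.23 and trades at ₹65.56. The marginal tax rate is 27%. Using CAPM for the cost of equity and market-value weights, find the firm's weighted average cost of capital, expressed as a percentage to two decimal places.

6.47%

Cost of equity via CAPM: Re = 4.73% + 1.64 × 4.0% = 11.2900%.
Cost of preferred: Rp = 4.23 / 65.56 = 6.4521%.
Market value of equity E = 136.81 × 3.46m = 473.3626m.
Total capital V = 473.3626 + 98.7 + 200 + 526 = 1298.0626.
Equity: weight = 473.3626/1298.0626 = 0.3647; cost = 11.29%.
Preferred: weight = 98.7/1298.0626 = 0.0760; cost = 6.4521%.
Revolver drawn: weight = 200/1298.0626 = 0.1541; after-tax cost = 2.81% × (1 − 27%) = 2.0513%.
Subordinated notes: weight = 526/1298.0626 = 0.4052; after-tax cost = 5.23% × (1 − 27%) = 3.8179%.
WACC = 0.3647 × 11.2900% + 0.0760 × 6.4521% + 0.1541 × 2.0513% + 0.4052 × 3.8179% = 6.4708%.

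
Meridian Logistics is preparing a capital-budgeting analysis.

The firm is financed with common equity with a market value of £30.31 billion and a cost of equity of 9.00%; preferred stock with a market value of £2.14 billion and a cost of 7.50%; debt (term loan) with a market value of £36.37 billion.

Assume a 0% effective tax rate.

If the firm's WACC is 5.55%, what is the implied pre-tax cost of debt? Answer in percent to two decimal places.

2.56%

Total capital V = 30.31 + 2.14 + 36.37 = 68.82.
Equity weight = 30.31/68.82 = 0.4404.
Preferred weight = 2.14/68.82 = 0.0311.
Term loan weight = 36.37/68.82 = 0.5285.
Equity contribution = 0.4404 × 9% = 3.9638%.
Preferred contribution = 0.0311 × 7.5% = 0.2332%.
Remaining for debt = 5.55% − 4.1970% = 1.3530%.
Rd × (1 − 0%) × 0.5285 = 1.3530%  ⇒  Rd = 2.5601%.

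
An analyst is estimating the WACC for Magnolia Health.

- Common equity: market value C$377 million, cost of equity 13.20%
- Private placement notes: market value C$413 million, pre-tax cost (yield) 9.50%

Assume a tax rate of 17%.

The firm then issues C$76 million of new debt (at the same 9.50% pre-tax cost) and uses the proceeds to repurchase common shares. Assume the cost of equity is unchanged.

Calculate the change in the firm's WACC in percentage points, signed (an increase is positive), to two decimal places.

-0.51 pp

Current WACC:
Total capital V = 377 + 413 = 790.
Equity: weight = 377/790 = 0.4772; cost = 13.2%.
Private placement notes: weight = 413/790 = 0.5228; after-tax cost = 9.5% × (1 − 17%) = 7.8850%.
WACC = 0.4772 × 13.2000% + 0.5228 × 7.8850% = 10.4214%.
After the change:
Total capital V = 301 + 489 = 790.
Equity: weight = 301/790 = 0.3810; cost = 13.2%.
Private placement notes: weight = 489/790 = 0.6190; after-tax cost = 9.5% × (1 − 17%) = 7.8850%.
WACC = 0.3810 × 13.2000% + 0.6190 × 7.8850% = 9.9101%.
Change in WACC = 9.9101% − 10.4214% = -0.5113 pp.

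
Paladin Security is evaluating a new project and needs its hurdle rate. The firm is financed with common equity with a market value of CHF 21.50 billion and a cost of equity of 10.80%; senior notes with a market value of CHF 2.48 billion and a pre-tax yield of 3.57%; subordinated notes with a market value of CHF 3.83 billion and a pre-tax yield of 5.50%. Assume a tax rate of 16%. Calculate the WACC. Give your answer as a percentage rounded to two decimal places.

9.25%

Total capital V = 21.5 + 2.48 + 3.83 = 27.81.
Equity: weight = 21.5/27.81 = 0.7731; cost = 10.8%.
Senior notes: weight = 2.48/27.81 = 0.0892; after-tax cost = 3.57% × (1 − 16%) = 2.9988%.
Subordinated notes: weight = 3.83/27.81 = 0.1377; after-tax cost = 5.5% × (1 − 16%) = 4.6200%.
WACC = 0.7731 × 10.8000% + 0.0892 × 2.9988% + 0.1377 × 4.6200% = 9.2532%.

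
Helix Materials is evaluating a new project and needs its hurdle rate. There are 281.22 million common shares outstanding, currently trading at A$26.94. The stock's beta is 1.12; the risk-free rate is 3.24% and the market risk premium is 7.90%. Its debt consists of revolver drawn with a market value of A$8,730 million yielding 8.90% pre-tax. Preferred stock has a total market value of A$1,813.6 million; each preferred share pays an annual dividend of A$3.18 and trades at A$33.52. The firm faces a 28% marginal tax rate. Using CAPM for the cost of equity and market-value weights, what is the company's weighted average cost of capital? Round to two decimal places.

9.09%

Cost of equity via CAPM: Re = 3.24% + 1.12 × 7.9% = 12.0880%.
Cost of preferred: Rp = 3.18 / 33.52 = 9.4869%.
Market value of equity E = 26.94 × 281.22m = 7576.0668m.
Total capital V = 7576.0668 + 1813.6 + 8730 = 18119.6668.
Equity: weight = 7576.0668/18119.6668 = 0.4181; cost = 12.088%.
Preferred: weight = 1813.6/18119.6668 = 0.1001; cost = 9.4869%.
Revolver drawn: weight = 8730/18119.6668 = 0.4818; after-tax cost = 8.9% × (1 − 28%) = 6.4080%.
WACC = 0.4181 × 12.0880% + 0.1001 × 9.4869% + 0.4818 × 6.4080% = 9.0910%.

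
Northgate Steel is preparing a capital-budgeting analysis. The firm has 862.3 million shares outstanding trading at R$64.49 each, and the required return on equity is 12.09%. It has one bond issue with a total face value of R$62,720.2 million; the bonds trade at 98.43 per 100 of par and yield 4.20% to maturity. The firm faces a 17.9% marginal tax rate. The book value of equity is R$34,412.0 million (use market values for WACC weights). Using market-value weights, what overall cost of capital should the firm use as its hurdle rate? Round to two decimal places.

7.54%

Market value of equity E = 64.49 × 862.3m = 55609.727m. Market value of debt D = 62720.2m × 98.43/100 = 61735.49286m.
Total capital V = 55609.727 + 61735.49286 = 117345.21986.
Equity: weight = 55609.727/117345.21986 = 0.4739; cost = 12.09%.
Bonds outstanding: weight = 61735.49286/117345.21986 = 0.5261; after-tax cost = 4.2% × (1 − 17.9%) = 3.4482%.
WACC = 0.4739 × 12.0900% + 0.5261 × 3.4482% = 7.5435%.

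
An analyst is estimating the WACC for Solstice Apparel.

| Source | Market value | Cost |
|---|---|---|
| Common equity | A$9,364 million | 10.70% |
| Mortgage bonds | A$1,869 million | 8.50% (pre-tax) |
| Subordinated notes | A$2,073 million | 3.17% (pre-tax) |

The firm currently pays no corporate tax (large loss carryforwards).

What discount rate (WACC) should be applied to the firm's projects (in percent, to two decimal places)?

9.22%

Total capital V = 9364 + 1869 + 2073 = 13306.
Equity: weight = 9364/13306 = 0.7037; cost = 10.7%.
Mortgage bonds: weight = 1869/13306 = 0.1405; after-tax cost = 8.5% × (1 − 0%) = 8.5000%.
Subordinated notes: weight = 2073/13306 = 0.1558; after-tax cost = 3.17% × (1 − 0%) = 3.1700%.
WACC = 0.7037 × 10.7000% + 0.1405 × 8.5000% + 0.1558 × 3.1700% = 9.2178%.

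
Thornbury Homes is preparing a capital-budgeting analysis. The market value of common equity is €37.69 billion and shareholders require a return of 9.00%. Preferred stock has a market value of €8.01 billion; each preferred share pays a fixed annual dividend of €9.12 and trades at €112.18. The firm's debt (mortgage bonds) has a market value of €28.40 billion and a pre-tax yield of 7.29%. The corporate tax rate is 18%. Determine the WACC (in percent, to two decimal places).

7.75%

Cost of preferred: Rp = 9.12 / 112.18 = 8.1298%.
Total capital V = 37.69 + 8.01 + 28.4 = 74.1.
Equity: weight = 37.69/74.1 = 0.5086; cost = 9%.
Preferred: weight = 8.01/74.1 = 0.1081; cost = 8.1298%.
Mortgage bonds: weight = 28.4/74.1 = 0.3833; after-tax cost = 7.29% × (1 − 18%) = 5.9778%.
WACC = 0.5086 × 9.0000% + 0.1081 × 8.1298% + 0.3833 × 5.9778% = 7.7476%.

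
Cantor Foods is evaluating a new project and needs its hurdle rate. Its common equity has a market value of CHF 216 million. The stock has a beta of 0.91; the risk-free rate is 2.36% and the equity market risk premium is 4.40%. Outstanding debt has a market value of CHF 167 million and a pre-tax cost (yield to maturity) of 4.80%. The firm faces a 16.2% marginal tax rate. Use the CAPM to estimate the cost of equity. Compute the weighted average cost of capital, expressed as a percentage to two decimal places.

5.34%

Cost of equity via CAPM: Re = 2.36% + 0.91 × 4.4% = 6.3640%.
Total capital V = 216 + 167 = 383.
Equity: weight = 216/383 = 0.5640; cost = 6.364%.
Debt: weight = 167/383 = 0.4360; after-tax cost = 4.8% × (1 − 16.2%) = 4.0224%.
WACC = 0.5640 × 6.3640% + 0.4360 × 4.0224% = 5.3430%.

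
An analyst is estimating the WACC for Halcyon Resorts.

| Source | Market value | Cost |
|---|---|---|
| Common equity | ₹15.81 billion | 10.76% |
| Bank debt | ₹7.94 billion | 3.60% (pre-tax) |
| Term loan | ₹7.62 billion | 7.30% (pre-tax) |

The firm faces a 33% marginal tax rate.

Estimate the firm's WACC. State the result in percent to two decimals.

Total capital V = 15.81 + 7.94 + 7.62 = 31.37.
Equity: weight = 15.81/31.37 = 0.5040; cost = 10.76%.
Bank debt: weight = 7.94/31.37 = 0.2531; after-tax cost = 3.6% × (1 − 33%) = 2.4120%.
Term loan: weight = 7.62/31.37 = 0.2429; after-tax cost = 7.3% × (1 − 33%) = 4.8910%.
WACC = 0.5040 × 10.7600% + 0.2531 × 2.4120% + 0.2429 × 4.8910% = 7.2214%.

7.22%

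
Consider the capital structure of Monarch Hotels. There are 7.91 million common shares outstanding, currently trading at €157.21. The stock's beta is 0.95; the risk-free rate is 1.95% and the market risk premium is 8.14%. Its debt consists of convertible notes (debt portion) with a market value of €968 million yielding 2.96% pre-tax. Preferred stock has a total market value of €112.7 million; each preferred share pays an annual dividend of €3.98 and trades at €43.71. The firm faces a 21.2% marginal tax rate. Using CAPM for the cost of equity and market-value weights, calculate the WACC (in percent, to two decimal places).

Cost of equity via CAPM: Re = 1.95% + 0.95 × 8.14% = 9.6830%.
Cost of preferred: Rp = 3.98 / 43.71 = 9.1055%.
Market value of equity E = 157.21 × 7.91m = 1243.5311m.
Total capital V = 1243.5311 + 112.7 + 968 = 2324.2311.
Equity: weight = 1243.5311/2324.2311 = 0.5350; cost = 9.683%.
Preferred: weight = 112.7/2324.2311 = 0.0485; cost = 9.1055%.
Convertible notes (debt portion): weight = 968/2324.2311 = 0.4165; after-tax cost = 2.96% × (1 − 21.2%) = 2.3325%.
WACC = 0.5350 × 9.6830% + 0.0485 × 9.1055% + 0.4165 × 2.3325% = 6.5936%.

6.59%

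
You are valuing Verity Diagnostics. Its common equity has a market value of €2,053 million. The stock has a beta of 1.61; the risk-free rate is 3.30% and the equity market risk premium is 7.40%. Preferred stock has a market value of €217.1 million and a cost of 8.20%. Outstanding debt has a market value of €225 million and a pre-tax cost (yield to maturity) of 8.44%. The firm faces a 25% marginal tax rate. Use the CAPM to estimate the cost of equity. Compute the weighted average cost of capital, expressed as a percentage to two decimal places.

Cost of equity via CAPM: Re = 3.3% + 1.61 × 7.4% = 15.2140%.
Total capital V = 2053 + 217.1 + 225 = 2495.1.
Equity: weight = 2053/2495.1 = 0.8228; cost = 15.214%.
Preferred: weight = 217.1/2495.1 = 0.0870; cost = 8.2%.
Debt: weight = 225/2495.1 = 0.0902; after-tax cost = 8.44% × (1 − 25%) = 6.3300%.
WACC = 0.8228 × 15.2140% + 0.0870 × 8.2000% + 0.0902 × 6.3300% = 13.8026%.

13.80%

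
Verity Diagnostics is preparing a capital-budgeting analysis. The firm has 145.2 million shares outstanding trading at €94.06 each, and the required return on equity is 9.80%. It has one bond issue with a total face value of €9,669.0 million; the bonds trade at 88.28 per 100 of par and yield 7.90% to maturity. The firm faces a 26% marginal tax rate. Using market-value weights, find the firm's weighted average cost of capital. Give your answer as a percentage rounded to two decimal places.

Market value of equity E = 94.06 × 145.2m = 13657.512m. Market value of debt D = 9669m × 88.28/100 = 8535.7932m.
Total capital V = 13657.512 + 8535.7932 = 22193.3052.
Equity: weight = 13657.512/22193.3052 = 0.6154; cost = 9.8%.
Bonds outstanding: weight = 8535.7932/22193.3052 = 0.3846; after-tax cost = 7.9% × (1 − 26%) = 5.8460%.
WACC = 0.6154 × 9.8000% + 0.3846 × 5.8460% = 8.2792%.

8.28%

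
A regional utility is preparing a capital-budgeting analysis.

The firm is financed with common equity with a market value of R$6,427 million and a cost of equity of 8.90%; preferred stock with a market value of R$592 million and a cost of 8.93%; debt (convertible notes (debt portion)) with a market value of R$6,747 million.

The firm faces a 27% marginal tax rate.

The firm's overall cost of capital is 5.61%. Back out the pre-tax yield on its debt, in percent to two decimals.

Total capital V = 6427 + 592 + 6747 = 13766.
Equity weight = 6427/13766 = 0.4669.
Preferred weight = 592/13766 = 0.0430.
Convertible notes (debt portion) weight = 6747/13766 = 0.4901.
Equity contribution = 0.4669 × 8.9% = 4.1552%.
Preferred contribution = 0.0430 × 8.93% = 0.3840%.
Remaining for debt = 5.61% − 4.5392% = 1.0708%.
Rd × (1 − 27%) × 0.4901 = 1.0708%  ⇒  Rd = 2.9928%.

2.99%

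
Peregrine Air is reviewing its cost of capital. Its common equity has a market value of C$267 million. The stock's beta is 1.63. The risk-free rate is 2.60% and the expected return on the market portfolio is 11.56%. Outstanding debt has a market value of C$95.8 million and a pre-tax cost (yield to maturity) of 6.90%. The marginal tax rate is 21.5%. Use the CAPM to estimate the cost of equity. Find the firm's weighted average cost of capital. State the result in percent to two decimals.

Market risk premium = 11.56% − 2.6% = 8.96%.
Cost of equity via CAPM: Re = 2.6% + 1.63 × 8.96% = 17.2048%.
Total capital V = 267 + 95.8 = 362.8.
Equity: weight = 267/362.8 = 0.7359; cost = 17.2048%.
Debt: weight = 95.8/362.8 = 0.2641; after-tax cost = 6.9% × (1 − 21.5%) = 5.4165%.
WACC = 0.7359 × 17.2048% + 0.2641 × 5.4165% = 14.0920%.

14.09%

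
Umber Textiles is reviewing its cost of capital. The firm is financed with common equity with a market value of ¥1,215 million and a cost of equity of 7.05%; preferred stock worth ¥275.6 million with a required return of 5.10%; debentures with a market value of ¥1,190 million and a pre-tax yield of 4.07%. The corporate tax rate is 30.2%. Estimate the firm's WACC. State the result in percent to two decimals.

4.98%

Total capital V = 1215 + 275.6 + 1190 = 2680.6.
Equity: weight = 1215/2680.6 = 0.4533; cost = 7.05%.
Preferred: weight = 275.6/2680.6 = 0.1028; cost = 5.1%.
Debentures: weight = 1190/2680.6 = 0.4439; after-tax cost = 4.07% × (1 − 30.2%) = 2.8409%.
WACC = 0.4533 × 7.0500% + 0.1028 × 5.1000% + 0.4439 × 2.8409% = 4.9809%.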